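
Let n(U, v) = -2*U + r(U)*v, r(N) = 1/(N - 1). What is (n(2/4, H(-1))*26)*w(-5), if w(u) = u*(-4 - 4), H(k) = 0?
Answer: -1040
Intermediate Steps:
r(N) = 1/(-1 + N)
n(U, v) = -2*U + v/(-1 + U)
w(u) = -8*u (w(u) = u*(-8) = -8*u)
(n(2/4, H(-1))*26)*w(-5) = (((0 - 2*2/4*(-1 + 2/4))/(-1 + 2/4))*26)*(-8*(-5)) = (((0 - 2*2*(¼)*(-1 + 2*(¼)))/(-1 + 2*(¼)))*26)*40 = (((0 - 2*½*(-1 + ½))/(-1 + ½))*26)*40 = (((0 - 2*½*(-½))/(-½))*26)*40 = (-2*(0 + ½)*26)*40 = (-2*½*26)*40 = -1*26*40 = -26*40 = -1040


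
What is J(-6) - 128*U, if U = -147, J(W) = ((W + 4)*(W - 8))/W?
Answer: 56434/3 ≈ 18811.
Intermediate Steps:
J(W) = (-8 + W)*(4 + W)/W (J(W) = ((4 + W)*(-8 + W))/W = ((-8 + W)*(4 + W))/W = (-8 + W)*(4 + W)/W)
J(-6) - 128*U = (-4 - 6 - 32/(-6)) - 128*(-147) = (-4 - 6 - 32*(-⅙)) + 18816 = (-4 - 6 + 16/3) + 18816 = -14/3 + 18816 = 56434/3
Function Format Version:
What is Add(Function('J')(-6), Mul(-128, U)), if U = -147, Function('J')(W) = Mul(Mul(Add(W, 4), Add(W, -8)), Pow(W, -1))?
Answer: Rational(56434, 3) ≈ 18811.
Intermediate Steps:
Function('J')(W) = Mul(Pow(W, -1), Add(-8, W), Add(4, W)) (Function('J')(W) = Mul(Mul(Add(4, W), Add(-8, W)), Pow(W, -1)) = Mul(Mul(Add(-8, W), Add(4, W)), Pow(W, -1)) = Mul(Pow(W, -1), Add(-8, W), Add(4, W)))
Add(Function('J')(-6), Mul(-128, U)) = Add(Add(-4, -6, Mul(-32, Pow(-6, -1))), Mul(-128, -147)) = Add(Add(-4, -6, Mul(-32, Rational(-1, 6))), 18816) = Add(Add(-4, -6, Rational(16, 3)), 18816) = Add(Rational(-14, 3), 18816) = Rational(56434, 3)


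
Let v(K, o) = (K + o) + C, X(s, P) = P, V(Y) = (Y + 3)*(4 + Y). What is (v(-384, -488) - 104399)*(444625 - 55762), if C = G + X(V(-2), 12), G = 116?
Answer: -40886222409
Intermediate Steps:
V(Y) = (3 + Y)*(4 + Y)
C = 128 (C = 116 + 12 = 128)
v(K, o) = 128 + K + o (v(K, o) = (K + o) + 128 = 128 + K + o)
(v(-384, -488) - 104399)*(444625 - 55762) = ((128 - 384 - 488) - 104399)*(444625 - 55762) = (-744 - 104399)*388863 = -105143*388863 = -40886222409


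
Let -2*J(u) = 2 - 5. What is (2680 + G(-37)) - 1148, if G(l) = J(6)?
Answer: 3067/2 ≈ 1533.5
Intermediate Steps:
J(u) = 3/2 (J(u) = -(2 - 5)/2 = -½*(-3) = 3/2)
G(l) = 3/2
(2680 + G(-37)) - 1148 = (2680 + 3/2) - 1148 = 5363/2 - 1148 = 3067/2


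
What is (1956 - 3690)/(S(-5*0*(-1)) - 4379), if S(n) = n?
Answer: 1734/4379 ≈ 0.39598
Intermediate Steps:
(1956 - 3690)/(S(-5*0*(-1)) - 4379) = (1956 - 3690)/(-5*0*(-1) - 4379) = -1734/(0*(-1) - 4379) = -1734/(0 - 4379) = -1734/(-4379) = -1734*(-1/4379) = 1734/4379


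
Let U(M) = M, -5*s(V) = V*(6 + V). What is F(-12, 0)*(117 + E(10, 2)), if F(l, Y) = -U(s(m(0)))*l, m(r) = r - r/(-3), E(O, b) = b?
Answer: 0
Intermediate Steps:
m(r) = 4*r/3 (m(r) = r - r*(-1)/3 = r - (-1)*r/3 = r + r/3 = 4*r/3)
s(V) = -V*(6 + V)/5
F(l, Y) = 0 (F(l, Y) = -(-(4/3)*0*(6 + (4/3)*0)/5)*l = -(-1/5*0*(6 + 0))*l = -(-1/5*0*6)*l = -0*l = -1*0 = 0)
F(-12, 0)*(117 + E(10, 2)) = 0*(117 + 2) = 0*119 = 0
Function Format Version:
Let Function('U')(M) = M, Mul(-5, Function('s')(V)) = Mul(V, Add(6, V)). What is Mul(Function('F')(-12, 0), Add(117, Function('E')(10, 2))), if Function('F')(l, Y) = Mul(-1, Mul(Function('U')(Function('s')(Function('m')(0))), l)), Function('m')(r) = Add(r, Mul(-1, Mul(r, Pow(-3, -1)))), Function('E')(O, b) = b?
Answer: 0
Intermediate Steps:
Function('m')(r) = Mul(Rational(4, 3), r) (Function('m')(r) = Add(r, Mul(-1, Mul(r, Rational(-1, 3)))) = Add(r, Mul(-1, Mul(Rational(-1, 3), r))) = Add(r, Mul(Rational(1, 3), r)) = Mul(Rational(4, 3), r))
Function('s')(V) = Mul(Rational(-1, 5), V, Add(6, V)) (Function('s')(V) = Mul(Rational(-1, 5), Mul(V, Add(6, V))) = Mul(Rational(-1, 5), V, Add(6, V)))
Function('F')(l, Y) = 0 (Function('F')(l, Y) = Mul(-1, Mul(Mul(Rational(-1, 5), Mul(Rational(4, 3), 0), Add(6, Mul(Rational(4, 3), 0))), l)) = Mul(-1, Mul(Mul(Rational(-1, 5), 0, Add(6, 0)), l)) = Mul(-1, Mul(Mul(Rational(-1, 5), 0, 6), l)) = Mul(-1, Mul(0, l)) = Mul(-1, 0) = 0)
Mul(Function('F')(-12, 0), Add(117, Function('E')(10, 2))) = Mul(0, Add(117, 2)) = Mul(0, 119) = 0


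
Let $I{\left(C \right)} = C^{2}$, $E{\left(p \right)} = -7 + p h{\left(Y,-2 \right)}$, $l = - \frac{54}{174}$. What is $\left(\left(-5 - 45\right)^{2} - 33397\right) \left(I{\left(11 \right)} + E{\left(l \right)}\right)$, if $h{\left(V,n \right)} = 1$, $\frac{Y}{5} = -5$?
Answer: $- \frac{101867409}{29} \approx -3.5127 \cdot 10^{6}$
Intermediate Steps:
$Y = -25$ ($Y = 5 \left(-5\right) = -25$)
$l = - \frac{9}{29}$ ($l = \left(-54\right) \frac{1}{174} = - \frac{9}{29} \approx -0.31034$)
$E{\left(p \right)} = -7 + p$ ($E{\left(p \right)} = -7 + p 1 = -7 + p$)
$\left(\left(-5 - 45\right)^{2} - 33397\right) \left(I{\left(11 \right)} + E{\left(l \right)}\right) = \left(\left(-5 - 45\right)^{2} - 33397\right) \left(11^{2} - \frac{212}{29}\right) = \left(\left(-50\right)^{2} - 33397\right) \left(121 - \frac{212}{29}\right) = \left(2500 - 33397\right) \frac{3297}{29} = \left(-30897\right) \frac{3297}{29} = - \frac{101867409}{29}$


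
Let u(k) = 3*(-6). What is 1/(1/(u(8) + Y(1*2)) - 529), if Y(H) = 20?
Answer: -2/1057 ≈ -0.0018921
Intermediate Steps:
u(k) = -18
1/(1/(u(8) + Y(1*2)) - 529) = 1/(1/(-18 + 20) - 529) = 1/(1/2 - 529) = 1/(-1057/2) = -2/1057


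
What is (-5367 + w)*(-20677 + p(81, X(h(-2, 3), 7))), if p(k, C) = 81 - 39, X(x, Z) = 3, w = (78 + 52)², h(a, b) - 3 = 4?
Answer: -237983455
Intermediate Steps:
h(a, b) = 7 (h(a, b) = 3 + 4 = 7)
w = 16900 (w = 130² = 16900)
p(k, C) = 42
(-5367 + w)*(-20677 + p(81, X(h(-2, 3), 7))) = (-5367 + 16900)*(-20677 + 42) = 11533*(-20635) = -237983455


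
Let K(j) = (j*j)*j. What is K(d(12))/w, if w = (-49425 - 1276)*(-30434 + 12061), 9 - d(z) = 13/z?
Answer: 45125/84720154176 ≈ 5.3264e-7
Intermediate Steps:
d(z) = 9 - 13/z
w = 931529473 (w = -50701*(-18373) = 931529473)
K(j) = j**3 (K(j) = j**2*j = j**3)
K(d(12))/w = (9 - 13/12)**3/931529473 = (9 - 13*1/12)**3*(1/931529473) = (9 - 13/12)**3*(1/931529473) = (95/12)**3*(1/931529473) = (857375/1728)*(1/931529473) = 45125/84720154176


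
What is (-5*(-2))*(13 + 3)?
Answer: 160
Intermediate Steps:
(-5*(-2))*(13 + 3) = 10*16 = 160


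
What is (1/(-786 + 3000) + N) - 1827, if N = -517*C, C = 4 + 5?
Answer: -14346719/2214 ≈ -6480.0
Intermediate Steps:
C = 9
N = -4653 (N = -517*9 = -4653)
(1/(-786 + 3000) + N) - 1827 = (1/(-786 + 3000) - 4653) - 1827 = (1/2214 - 4653) - 1827 = -10301741/2214 - 1827 = -14346719/2214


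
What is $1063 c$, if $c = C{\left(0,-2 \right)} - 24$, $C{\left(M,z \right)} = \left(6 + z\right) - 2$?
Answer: $-23386$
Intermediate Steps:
$C{\left(M,z \right)} = 4 + z$
$c = -22$ ($c = \left(4 - 2\right) - 24 = 2 - 24 = -22$)
$1063 c = 1063 \left(-22\right) = -23386$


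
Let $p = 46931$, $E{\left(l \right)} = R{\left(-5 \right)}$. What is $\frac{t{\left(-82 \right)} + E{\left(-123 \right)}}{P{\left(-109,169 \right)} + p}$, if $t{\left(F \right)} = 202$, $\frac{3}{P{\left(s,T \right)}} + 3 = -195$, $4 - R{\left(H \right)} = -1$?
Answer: $\frac{13662}{3097445} \approx 0.0044107$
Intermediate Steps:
$R{\left(H \right)} = 5$ ($R{\left(H \right)} = 4 - -1 = 4 + 1 = 5$)
$E{\left(l \right)} = 5$
$P{\left(s,T \right)} = - \frac{1}{66}$ ($P{\left(s,T \right)} = \frac{3}{-3 - 195} = \frac{3}{-198} = 3 \left(- \frac{1}{198}\right) = - \frac{1}{66}$)
$\frac{t{\left(-82 \right)} + E{\left(-123 \right)}}{P{\left(-109,169 \right)} + p} = \frac{202 + 5}{- \frac{1}{66} + 46931} = \frac{207}{\frac{3097445}{66}} = 207 \cdot \frac{66}{3097445} = \frac{13662}{3097445}$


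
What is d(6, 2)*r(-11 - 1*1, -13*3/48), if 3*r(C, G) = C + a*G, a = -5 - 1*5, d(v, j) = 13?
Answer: -403/24 ≈ -16.792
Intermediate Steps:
a = -10 (a = -5 - 5 = -10)
r(C, G) = -10*G/3 + C/3 (r(C, G) = (C - 10*G)/3 = -10*G/3 + C/3)
d(6, 2)*r(-11 - 1*1, -13*3/48) = 13*(-10*(-13*3)/(3*48) + (-11 - 1*1)/3) = 13*(-(-130)/48 + (-11 - 1)/3) = 13*(-10/3*(-13/16) + (1/3)*(-12)) = 13*(65/24 - 4) = 13*(-31/24) = -403/24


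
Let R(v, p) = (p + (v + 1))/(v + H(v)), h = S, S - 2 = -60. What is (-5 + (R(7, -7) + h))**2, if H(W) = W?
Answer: 776161/196 ≈ 3960.0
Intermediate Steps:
S = -58 (S = 2 - 60 = -58)
h = -58
R(v, p) = (1 + p + v)/(2*v) (R(v, p) = (p + (v + 1))/(v + v) = (p + (1 + v))/((2*v)) = (1 + p + v)*(1/(2*v)) = (1 + p + v)/(2*v))
(-5 + (R(7, -7) + h))**2 = (-5 + ((1/2)*(1 - 7 + 7)/7 - 58))**2 = (-5 + ((1/2)*(1/7)*1 - 58))**2 = (-5 + (1/14 - 58))**2 = (-5 - 811/14)**2 = (-881/14)**2 = 776161/196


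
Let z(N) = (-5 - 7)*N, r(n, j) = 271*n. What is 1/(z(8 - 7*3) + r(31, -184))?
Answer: 1/8557 ≈ 0.00011686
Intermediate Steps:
z(N) = -12*N
1/(z(8 - 7*3) + r(31, -184)) = 1/(-12*(8 - 7*3) + 271*31) = 1/(-12*(8 - 21) + 8401) = 1/(-12*(-13) + 8401) = 1/(156 + 8401) = 1/8557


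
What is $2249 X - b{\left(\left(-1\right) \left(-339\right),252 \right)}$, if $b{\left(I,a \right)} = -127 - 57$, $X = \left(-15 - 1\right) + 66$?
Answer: $112634$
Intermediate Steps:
$X = 50$ ($X = -16 + 66 = 50$)
$b{\left(I,a \right)} = -184$ ($b{\left(I,a \right)} = -127 - 57 = -184$)
$2249 X - b{\left(\left(-1\right) \left(-339\right),252 \right)} = 2249 \cdot 50 - -184 = 112450 + 184 = 112634$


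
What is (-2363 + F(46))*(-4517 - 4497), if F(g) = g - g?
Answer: 21300082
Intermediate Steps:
F(g) = 0
(-2363 + F(46))*(-4517 - 4497) = (-2363 + 0)*(-4517 - 4497) = -2363*(-9014) = 21300082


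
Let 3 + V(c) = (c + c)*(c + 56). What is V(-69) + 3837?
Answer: 5628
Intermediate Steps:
V(c) = -3 + 2*c*(56 + c) (V(c) = -3 + (c + c)*(c + 56) = -3 + (2*c)*(56 + c) = -3 + 2*c*(56 + c))
V(-69) + 3837 = (-3 + 2*(-69)² + 112*(-69)) + 3837 = (-3 + 2*4761 - 7728) + 3837 = (-3 + 9522 - 7728) + 3837 = 1791 + 3837 = 5628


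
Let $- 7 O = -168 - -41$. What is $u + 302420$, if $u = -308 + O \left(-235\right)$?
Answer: $\frac{2084939}{7} \approx 2.9785 \cdot 10^{5}$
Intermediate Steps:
$O = \frac{127}{7}$ ($O = - \frac{-168 - -41}{7} = - \frac{-168 + 41}{7} = \left(- \frac{1}{7}\right) \left(-127\right) = \frac{127}{7} \approx 18.143$)
$u = - \frac{32001}{7}$ ($u = -308 + \frac{127}{7} \left(-235\right) = -308 - \frac{29845}{7} = - \frac{32001}{7} \approx -4571.6$)
$u + 302420 = - \frac{32001}{7} + 302420 = \frac{2084939}{7}$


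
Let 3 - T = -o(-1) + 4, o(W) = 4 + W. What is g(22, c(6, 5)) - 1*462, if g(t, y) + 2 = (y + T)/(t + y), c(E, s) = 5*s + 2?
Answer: -22707/49 ≈ -463.41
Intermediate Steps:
T = 2 (T = 3 - (-(4 - 1) + 4) = 3 - (-1*3 + 4) = 3 - (-3 + 4) = 3 - 1*1 = 3 - 1 = 2)
c(E, s) = 2 + 5*s
g(t, y) = -2 + (2 + y)/(t + y) (g(t, y) = -2 + (y + 2)/(t + y) = -2 + (2 + y)/(t + y))
g(22, c(6, 5)) - 1*462 = (2 - (2 + 5*5) - 2*22)/(22 + (2 + 5*5)) - 1*462 = (2 - (2 + 25) - 44)/(22 + (2 + 25)) - 462 = (2 - 1*27 - 44)/(22 + 27) - 462 = (2 - 27 - 44)/49 - 462 = (1/49)*(-69) - 462 = -69/49 - 462 = -22707/49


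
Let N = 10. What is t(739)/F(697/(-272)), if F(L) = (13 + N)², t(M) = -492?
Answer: -492/529 ≈ -0.93006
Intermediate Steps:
F(L) = 529 (F(L) = (13 + 10)² = 23² = 529)
t(739)/F(697/(-272)) = -492/529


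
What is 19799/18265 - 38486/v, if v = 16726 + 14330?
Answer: -3387271/21816840 ≈ -0.15526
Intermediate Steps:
v = 31056
19799/18265 - 38486/v = 19799/18265 - 38486/31056 = 19799*(1/18265) - 38486*1/31056 = 1523/1405 - 19243/15528 = -3387271/21816840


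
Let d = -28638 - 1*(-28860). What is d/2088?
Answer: 37/348 ≈ 0.10632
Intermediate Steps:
d = 222 (d = -28638 + 28860 = 222)
d/2088 = 222/2088 = 222*(1/2088) = 37/348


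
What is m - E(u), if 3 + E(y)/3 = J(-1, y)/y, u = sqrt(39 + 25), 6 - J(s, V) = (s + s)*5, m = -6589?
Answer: -6586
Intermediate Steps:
J(s, V) = 6 - 10*s (J(s, V) = 6 - (s + s)*5 = 6 - 2*s*5 = 6 - 10*s)
u = 8 (u = sqrt(64) = 8)
E(y) = -9 + 48/y (E(y) = -9 + 3*((6 - 10*(-1))/y) = -9 + 3*((6 + 10)/y) = -9 + 3*(16/y) = -9 + 48/y)
m - E(u) = -6589 - (-9 + 48/8) = -6589 - (-9 + 48*(1/8)) = -6589 - (-9 + 6) = -6589 - 1*(-3) = -6589 + 3 = -6586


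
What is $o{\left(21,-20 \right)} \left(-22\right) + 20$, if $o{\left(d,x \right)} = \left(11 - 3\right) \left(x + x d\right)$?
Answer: $77460$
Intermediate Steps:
$o{\left(d,x \right)} = 8 x + 8 d x$ ($o{\left(d,x \right)} = 8 \left(x + d x\right) = 8 x + 8 d x$)
$o{\left(21,-20 \right)} \left(-22\right) + 20 = 8 \left(-20\right) \left(1 + 21\right) \left(-22\right) + 20 = 8 \left(-20\right) 22 \left(-22\right) + 20 = \left(-3520\right) \left(-22\right) + 20 = 77440 + 20 = 77460$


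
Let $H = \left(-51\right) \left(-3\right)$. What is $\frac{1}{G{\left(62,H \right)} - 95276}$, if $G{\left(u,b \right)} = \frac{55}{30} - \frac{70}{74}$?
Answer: $- \frac{222}{21151075} \approx -1.0496 \cdot 10^{-5}$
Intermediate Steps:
$H = 153$
$G{\left(u,b \right)} = \frac{197}{222}$ ($G{\left(u,b \right)} = 55 \cdot \frac{1}{30} - \frac{35}{37} = \frac{11}{6} - \frac{35}{37} = \frac{197}{222}$)
$\frac{1}{G{\left(62,H \right)} - 95276} = \frac{1}{\frac{197}{222} - 95276} = \frac{1}{- \frac{21151075}{222}} = - \frac{222}{21151075}$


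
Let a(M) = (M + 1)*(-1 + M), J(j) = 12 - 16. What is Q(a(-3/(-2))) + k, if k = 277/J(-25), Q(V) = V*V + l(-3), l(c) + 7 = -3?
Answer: -1243/16 ≈ -77.688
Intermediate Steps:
J(j) = -4
l(c) = -10 (l(c) = -7 - 3 = -10)
a(M) = (1 + M)*(-1 + M)
Q(V) = -10 + V² (Q(V) = V*V - 10 = V² - 10 = -10 + V²)
k = -277/4 (k = 277/(-4) = 277*(-¼) = -277/4 ≈ -69.250)
Q(a(-3/(-2))) + k = (-10 + (-1 + (-3/(-2))²)²) - 277/4 = (-10 + (-1 + (-3*(-½))²)²) - 277/4 = (-10 + (-1 + (3/2)²)²) - 277/4 = (-10 + (-1 + 9/4)²) - 277/4 = (-10 + (5/4)²) - 277/4 = (-10 + 25/16) - 277/4 = -135/16 - 277/4 = -1243/16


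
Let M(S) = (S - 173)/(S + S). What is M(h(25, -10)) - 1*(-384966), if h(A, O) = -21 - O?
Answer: 4234718/11 ≈ 3.8497e+5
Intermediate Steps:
M(S) = (-173 + S)/(2*S) (M(S) = (-173 + S)/((2*S)) = (-173 + S)*(1/(2*S)) = (-173 + S)/(2*S))
M(h(25, -10)) - 1*(-384966) = (-173 + (-21 - 1*(-10)))/(2*(-21 - 1*(-10))) - 1*(-384966) = (-173 + (-21 + 10))/(2*(-21 + 10)) + 384966 = (½)*(-173 - 11)/(-11) + 384966 = (½)*(-1/11)*(-184) + 384966 = 92/11 + 384966 = 4234718/11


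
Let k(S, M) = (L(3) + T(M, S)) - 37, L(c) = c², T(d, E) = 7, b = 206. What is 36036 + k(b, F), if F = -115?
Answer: 36015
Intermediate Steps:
k(S, M) = -21 (k(S, M) = (3² + 7) - 37 = (9 + 7) - 37 = 16 - 37 = -21)
36036 + k(b, F) = 36036 - 21 = 36015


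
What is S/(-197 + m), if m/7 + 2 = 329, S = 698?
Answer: 349/1046 ≈ 0.33365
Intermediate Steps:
m = 2289 (m = -14 + 7*329 = -14 + 2303 = 2289)
S/(-197 + m) = 698/(-197 + 2289) = 698/2092 = 698*(1/2092) = 349/1046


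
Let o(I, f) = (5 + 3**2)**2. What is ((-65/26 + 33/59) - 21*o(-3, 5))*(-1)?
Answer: 485917/118 ≈ 4117.9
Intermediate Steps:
o(I, f) = 196 (o(I, f) = (5 + 9)**2 = 14**2 = 196)
((-65/26 + 33/59) - 21*o(-3, 5))*(-1) = ((-65/26 + 33/59) - 21*196)*(-1) = ((-65*1/26 + 33*(1/59)) - 4116)*(-1) = ((-5/2 + 33/59) - 4116)*(-1) = (-229/118 - 4116)*(-1) = -485917/118*(-1) = 485917/118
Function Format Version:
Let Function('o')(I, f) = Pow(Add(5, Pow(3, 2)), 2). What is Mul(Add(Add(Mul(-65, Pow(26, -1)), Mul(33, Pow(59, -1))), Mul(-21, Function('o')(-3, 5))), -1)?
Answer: Rational(485917, 118) ≈ 4117.9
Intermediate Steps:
Function('o')(I, f) = 196 (Function('o')(I, f) = Pow(Add(5, 9), 2) = Pow(14, 2) = 196)
Mul(Add(Add(Mul(-65, Pow(26, -1)), Mul(33, Pow(59, -1))), Mul(-21, Function('o')(-3, 5))), -1) = Mul(Add(Add(Mul(-65, Pow(26, -1)), Mul(33, Pow(59, -1))), Mul(-21, 196)), -1) = Mul(Add(Add(Mul(-65, Rational(1, 26)), Mul(33, Rational(1, 59))), -4116), -1) = Mul(Add(Add(Rational(-5, 2), Rational(33, 59)), -4116), -1) = Mul(Add(Rational(-229, 118), -4116), -1) = Mul(Rational(-485917, 118), -1) = Rational(485917, 118)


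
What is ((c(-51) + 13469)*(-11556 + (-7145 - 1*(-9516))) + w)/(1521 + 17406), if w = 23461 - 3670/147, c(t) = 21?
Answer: -18210685453/2782269 ≈ -6545.3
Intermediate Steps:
w = 3445097/147 (w = 23461 - 3670/147 = 3445097/147 ≈ 23436.)
((c(-51) + 13469)*(-11556 + (-7145 - 1*(-9516))) + w)/(1521 + 17406) = ((21 + 13469)*(-11556 + (-7145 - 1*(-9516))) + 3445097/147)/(1521 + 17406) = (13490*(-11556 + (-7145 + 9516)) + 3445097/147)/18927 = (13490*(-11556 + 2371) + 3445097/147)*(1/18927) = (13490*(-9185) + 3445097/147)*(1/18927) = (-123905650 + 3445097/147)*(1/18927) = -18210685453/147*1/18927 = -18210685453/2782269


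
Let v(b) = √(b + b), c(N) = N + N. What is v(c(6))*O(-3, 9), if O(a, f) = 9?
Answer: 18*√6 ≈ 44.091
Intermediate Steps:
c(N) = 2*N
v(b) = √2*√b (v(b) = √(2*b) = √2*√b)
v(c(6))*O(-3, 9) = (√2*√(2*6))*9 = (√2*√12)*9 = (√2*(2*√3))*9 = (2*√6)*9 = 18*√6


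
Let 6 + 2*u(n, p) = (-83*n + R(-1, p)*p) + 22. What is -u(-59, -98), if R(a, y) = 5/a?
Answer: -5403/2 ≈ -2701.5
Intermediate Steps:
u(n, p) = 8 - 83*n/2 - 5*p/2 (u(n, p) = -3 + ((-83*n + (5/(-1))*p) + 22)/2 = -3 + ((-83*n + (5*(-1))*p) + 22)/2 = -3 + ((-83*n - 5*p) + 22)/2 = -3 + (22 - 83*n - 5*p)/2 = -3 + (11 - 83*n/2 - 5*p/2) = 8 - 83*n/2 - 5*p/2)
-u(-59, -98) = -(8 - 83/2*(-59) - 5/2*(-98)) = -(8 + 4897/2 + 245) = -1*5403/2 = -5403/2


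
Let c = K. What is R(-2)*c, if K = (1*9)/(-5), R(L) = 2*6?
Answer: -108/5 ≈ -21.600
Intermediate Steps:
R(L) = 12
K = -9/5 (K = 9*(-⅕) = -9/5 ≈ -1.8000)
c = -9/5 ≈ -1.8000
R(-2)*c = 12*(-9/5) = -108/5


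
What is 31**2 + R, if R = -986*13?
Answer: -11857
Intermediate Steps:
R = -12818
31**2 + R = 31**2 - 12818 = 961 - 12818 = -11857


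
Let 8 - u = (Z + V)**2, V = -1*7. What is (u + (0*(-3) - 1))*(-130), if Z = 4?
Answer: 260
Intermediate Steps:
V = -7
u = -1 (u = 8 - (4 - 7)**2 = 8 - 1*(-3)**2 = 8 - 1*9 = 8 - 9 = -1)
(u + (0*(-3) - 1))*(-130) = (-1 + (0*(-3) - 1))*(-130) = (-1 + (0 - 1))*(-130) = (-1 - 1)*(-130) = -2*(-130) = 260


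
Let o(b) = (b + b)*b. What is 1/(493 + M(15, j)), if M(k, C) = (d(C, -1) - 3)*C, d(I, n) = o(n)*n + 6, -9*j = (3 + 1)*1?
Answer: 9/4433 ≈ 0.0020302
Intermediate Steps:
o(b) = 2*b**2 (o(b) = (2*b)*b = 2*b**2)
j = -4/9 (j = -(3 + 1)/9 = -4/9 ≈ -0.44444)
d(I, n) = 6 + 2*n**3 (d(I, n) = (2*n**2)*n + 6 = 2*n**3 + 6 = 6 + 2*n**3)
M(k, C) = C (M(k, C) = ((6 + 2*(-1)**3) - 3)*C = ((6 + 2*(-1)) - 3)*C = ((6 - 2) - 3)*C = (4 - 3)*C = 1*C = C)
1/(493 + M(15, j)) = 1/(493 - 4/9) = 1/(4433/9) = 9/4433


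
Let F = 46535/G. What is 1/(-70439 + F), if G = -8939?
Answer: -8939/629700756 ≈ -1.4196e-5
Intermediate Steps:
F = -46535/8939 (F = 46535/(-8939) = 46535*(-1/8939) = -46535/8939 ≈ -5.2058)
1/(-70439 + F) = 1/(-70439 - 46535/8939) = 1/(-629700756/8939) = -8939/629700756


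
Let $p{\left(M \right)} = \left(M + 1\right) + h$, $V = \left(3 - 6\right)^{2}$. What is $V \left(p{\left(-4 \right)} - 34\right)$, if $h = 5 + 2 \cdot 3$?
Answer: $-234$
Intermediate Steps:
$h = 11$ ($h = 5 + 6 = 11$)
$V = 9$ ($V = \left(-3\right)^{2} = 9$)
$p{\left(M \right)} = 12 + M$ ($p{\left(M \right)} = \left(M + 1\right) + 11 = \left(1 + M\right) + 11 = 12 + M$)
$V \left(p{\left(-4 \right)} - 34\right) = 9 \left(\left(12 - 4\right) - 34\right) = 9 \left(8 - 34\right) = 9 \left(-26\right) = -234$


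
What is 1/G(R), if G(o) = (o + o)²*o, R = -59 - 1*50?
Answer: -1/5180116 ≈ -1.9305e-7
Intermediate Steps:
R = -109 (R = -59 - 50 = -109)
G(o) = 4*o³ (G(o) = (2*o)²*o = (4*o²)*o = 4*o³)
1/G(R) = 1/(4*(-109)³) = 1/(4*(-1295029)) = 1/(-5180116) = -1/5180116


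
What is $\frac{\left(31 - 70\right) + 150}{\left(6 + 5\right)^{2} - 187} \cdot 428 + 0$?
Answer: $- \frac{7918}{11} \approx -719.82$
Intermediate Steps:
$\frac{\left(31 - 70\right) + 150}{\left(6 + 5\right)^{2} - 187} \cdot 428 + 0 = \frac{\left(31 - 70\right) + 150}{11^{2} - 187} \cdot 428 + 0 = \frac{-39 + 150}{121 - 187} \cdot 428 + 0 = \frac{111}{-66} \cdot 428 + 0 = 111 \left(- \frac{1}{66}\right) 428 + 0 = \left(- \frac{37}{22}\right) 428 + 0 = - \frac{7918}{11} + 0 = - \frac{7918}{11}$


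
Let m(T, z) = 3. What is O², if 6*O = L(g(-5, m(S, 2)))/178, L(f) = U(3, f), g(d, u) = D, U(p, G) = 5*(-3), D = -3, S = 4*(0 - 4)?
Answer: 25/126736 ≈ 0.00019726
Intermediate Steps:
S = -16 (S = 4*(-4) = -16)
U(p, G) = -15
g(d, u) = -3
L(f) = -15
O = -5/356 (O = (-15/178)/6 = (-15*1/178)/6 = (⅙)*(-15/178) = -5/356 ≈ -0.014045)
O² = (-5/356)² = 25/126736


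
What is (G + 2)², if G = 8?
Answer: 100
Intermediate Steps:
(G + 2)² = (8 + 2)² = 10² = 100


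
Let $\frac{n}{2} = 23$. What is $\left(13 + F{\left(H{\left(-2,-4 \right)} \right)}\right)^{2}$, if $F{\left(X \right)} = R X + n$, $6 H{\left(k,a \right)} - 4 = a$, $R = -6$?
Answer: $3481$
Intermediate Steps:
$H{\left(k,a \right)} = \frac{2}{3} + \frac{a}{6}$
$n = 46$ ($n = 2 \cdot 23 = 46$)
$F{\left(X \right)} = 46 - 6 X$ ($F{\left(X \right)} = - 6 X + 46 = 46 - 6 X$)
$\left(13 + F{\left(H{\left(-2,-4 \right)} \right)}\right)^{2} = \left(13 + \left(46 - 6 \left(\frac{2}{3} + \frac{1}{6} \left(-4\right)\right)\right)\right)^{2} = \left(13 + \left(46 - 6 \left(\frac{2}{3} - \frac{2}{3}\right)\right)\right)^{2} = \left(13 + \left(46 - 0\right)\right)^{2} = \left(13 + \left(46 + 0\right)\right)^{2} = \left(13 + 46\right)^{2} = 59^{2} = 3481$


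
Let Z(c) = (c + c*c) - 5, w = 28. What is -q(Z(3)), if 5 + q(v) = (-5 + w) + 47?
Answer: -65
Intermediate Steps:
Z(c) = -5 + c + c² (Z(c) = (c + c²) - 5 = -5 + c + c²)
q(v) = 65 (q(v) = -5 + ((-5 + 28) + 47) = -5 + (23 + 47) = -5 + 70 = 65)
-q(Z(3)) = -1*65 = -65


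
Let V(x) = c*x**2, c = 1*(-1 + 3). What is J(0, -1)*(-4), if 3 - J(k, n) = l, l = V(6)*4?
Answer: 1140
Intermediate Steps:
c = 2 (c = 1*2 = 2)
V(x) = 2*x**2
l = 288 (l = (2*6**2)*4 = (2*36)*4 = 72*4 = 288)
J(k, n) = -285 (J(k, n) = 3 - 1*288 = 3 - 288 = -285)
J(0, -1)*(-4) = -285*(-4) = 1140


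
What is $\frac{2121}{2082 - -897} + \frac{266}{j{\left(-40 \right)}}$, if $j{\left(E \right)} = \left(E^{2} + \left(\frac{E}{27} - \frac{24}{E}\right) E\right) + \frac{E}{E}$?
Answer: $\frac{38366279}{43869747} \approx 0.87455$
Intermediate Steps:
$j{\left(E \right)} = 1 + E^{2} + E \left(- \frac{24}{E} + \frac{E}{27}\right)$ ($j{\left(E \right)} = \left(E^{2} + \left(E \frac{1}{27} - \frac{24}{E}\right) E\right) + 1 = \left(E^{2} + \left(\frac{E}{27} - \frac{24}{E}\right) E\right) + 1 = \left(E^{2} + \left(- \frac{24}{E} + \frac{E}{27}\right) E\right) + 1 = \left(E^{2} + E \left(- \frac{24}{E} + \frac{E}{27}\right)\right) + 1 = 1 + E^{2} + E \left(- \frac{24}{E} + \frac{E}{27}\right)$)
$\frac{2121}{2082 - -897} + \frac{266}{j{\left(-40 \right)}} = \frac{2121}{2082 - -897} + \frac{266}{-23 + \frac{28 \left(-40\right)^{2}}{27}} = \frac{2121}{2082 + 897} + \frac{266}{-23 + \frac{28}{27} \cdot 1600} = \frac{2121}{2979} + \frac{266}{-23 + \frac{44800}{27}} = 2121 \cdot \frac{1}{2979} + \frac{266}{\frac{44179}{27}} = \frac{707}{993} + 266 \cdot \frac{27}{44179} = \frac{707}{993} + \frac{7182}{44179} = \frac{38366279}{43869747}$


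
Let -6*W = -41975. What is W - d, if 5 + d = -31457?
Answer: 230747/6 ≈ 38458.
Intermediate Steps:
d = -31462 (d = -5 - 31457 = -31462)
W = 41975/6 (W = -1/6*(-41975) = 41975/6 ≈ 6995.8)
W - d = 41975/6 - 1*(-31462) = 41975/6 + 31462 = 230747/6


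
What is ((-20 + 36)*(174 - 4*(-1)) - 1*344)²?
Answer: 6270016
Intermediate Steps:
((-20 + 36)*(174 - 4*(-1)) - 1*344)² = (16*(174 + 4) - 344)² = (16*178 - 344)² = (2848 - 344)² = 2504² = 6270016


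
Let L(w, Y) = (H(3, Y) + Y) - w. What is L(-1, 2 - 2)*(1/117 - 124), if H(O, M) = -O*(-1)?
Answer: -58028/117 ≈ -495.97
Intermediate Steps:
H(O, M) = O
L(w, Y) = 3 + Y - w (L(w, Y) = (3 + Y) - w = 3 + Y - w)
L(-1, 2 - 2)*(1/117 - 124) = (3 + (2 - 2) - 1*(-1))*(1/117 - 124) = (3 + 0 + 1)*(1/117 - 124) = 4*(-14507/117) = -58028/117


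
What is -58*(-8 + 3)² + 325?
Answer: -1125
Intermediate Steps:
-58*(-8 + 3)² + 325 = -58*(-5)² + 325 = -58*25 + 325 = -1450 + 325 = -1125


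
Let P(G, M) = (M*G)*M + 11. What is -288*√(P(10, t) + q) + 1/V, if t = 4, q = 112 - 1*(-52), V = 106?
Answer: 1/106 - 288*√335 ≈ -5271.3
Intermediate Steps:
q = 164 (q = 112 + 52 = 164)
P(G, M) = 11 + G*M² (P(G, M) = (G*M)*M + 11 = G*M² + 11 = 11 + G*M²)
-288*√(P(10, t) + q) + 1/V = -288*√((11 + 10*4²) + 164) + 1/106 = -288*√((11 + 10*16) + 164) + 1/106 = -288*√((11 + 160) + 164) + 1/106 = -288*√(171 + 164) + 1/106 = -288*√335 + 1/106 = 1/106 - 288*√335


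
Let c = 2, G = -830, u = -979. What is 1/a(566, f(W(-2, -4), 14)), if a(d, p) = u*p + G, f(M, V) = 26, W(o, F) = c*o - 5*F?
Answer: -1/26284 ≈ -3.8046e-5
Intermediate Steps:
W(o, F) = -5*F + 2*o (W(o, F) = 2*o - 5*F = -5*F + 2*o)
a(d, p) = -830 - 979*p (a(d, p) = -979*p - 830 = -830 - 979*p)
1/a(566, f(W(-2, -4), 14)) = 1/(-830 - 979*26) = 1/(-830 - 25454) = 1/(-26284) = -1/26284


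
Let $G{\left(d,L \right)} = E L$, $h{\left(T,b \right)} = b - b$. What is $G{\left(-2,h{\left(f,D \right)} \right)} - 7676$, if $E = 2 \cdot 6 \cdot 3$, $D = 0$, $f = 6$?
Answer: $-7676$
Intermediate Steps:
$E = 36$ ($E = 12 \cdot 3 = 36$)
$h{\left(T,b \right)} = 0$
$G{\left(d,L \right)} = 36 L$
$G{\left(-2,h{\left(f,D \right)} \right)} - 7676 = 36 \cdot 0 - 7676 = 0 - 7676 = -7676$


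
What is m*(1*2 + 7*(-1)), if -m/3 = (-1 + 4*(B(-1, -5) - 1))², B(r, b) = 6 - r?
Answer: 7935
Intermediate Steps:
m = -1587 (m = -3*(-1 + 4*((6 - 1*(-1)) - 1))² = -3*(-1 + 4*((6 + 1) - 1))² = -3*(-1 + 4*(7 - 1))² = -3*(-1 + 4*6)² = -3*(-1 + 24)² = -3*23² = -3*529 = -1587)
m*(1*2 + 7*(-1)) = -1587*(1*2 + 7*(-1)) = -1587*(2 - 7) = -1587*(-5) = 7935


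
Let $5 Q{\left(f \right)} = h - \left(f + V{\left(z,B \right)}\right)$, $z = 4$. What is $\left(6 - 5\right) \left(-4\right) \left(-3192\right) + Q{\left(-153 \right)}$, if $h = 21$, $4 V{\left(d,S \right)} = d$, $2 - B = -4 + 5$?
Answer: $\frac{64013}{5} \approx 12803.0$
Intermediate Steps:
$B = 1$ ($B = 2 - \left(-4 + 5\right) = 2 - 1 = 1$)
$V{\left(d,S \right)} = \frac{d}{4}$
$Q{\left(f \right)} = 4 - \frac{f}{5}$ ($Q{\left(f \right)} = \frac{21 - \left(f + \frac{1}{4} \cdot 4\right)}{5} = \frac{21 - \left(f + 1\right)}{5} = \frac{21 - \left(1 + f\right)}{5} = \frac{20 - f}{5} = 4 - \frac{f}{5}$)
$\left(6 - 5\right) \left(-4\right) \left(-3192\right) + Q{\left(-153 \right)} = \left(6 - 5\right) \left(-4\right) \left(-3192\right) + \left(4 - - \frac{153}{5}\right) = 1 \left(-4\right) \left(-3192\right) + \left(4 + \frac{153}{5}\right) = \left(-4\right) \left(-3192\right) + \frac{173}{5} = 12768 + \frac{173}{5} = \frac{64013}{5}$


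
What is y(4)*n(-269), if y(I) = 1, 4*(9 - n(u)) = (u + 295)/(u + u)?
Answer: 9697/1076 ≈ 9.0121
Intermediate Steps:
n(u) = 9 - (295 + u)/(8*u) (n(u) = 9 - (u + 295)/(4*(u + u)) = 9 - (295 + u)/(4*(2*u)) = 9 - (295 + u)*1/(2*u)/4 = 9 - (295 + u)/(8*u))
y(4)*n(-269) = 1*((⅛)*(-295 + 71*(-269))/(-269)) = 1*((⅛)*(-1/269)*(-295 - 19099)) = 1*((⅛)*(-1/269)*(-19394)) = 1*(9697/1076) = 9697/1076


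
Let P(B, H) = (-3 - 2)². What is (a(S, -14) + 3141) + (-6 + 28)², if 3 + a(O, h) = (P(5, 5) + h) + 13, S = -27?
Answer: 3646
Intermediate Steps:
P(B, H) = 25 (P(B, H) = (-5)² = 25)
a(O, h) = 35 + h (a(O, h) = -3 + ((25 + h) + 13) = -3 + (38 + h) = 35 + h)
(a(S, -14) + 3141) + (-6 + 28)² = ((35 - 14) + 3141) + (-6 + 28)² = (21 + 3141) + 22² = 3162 + 484 = 3646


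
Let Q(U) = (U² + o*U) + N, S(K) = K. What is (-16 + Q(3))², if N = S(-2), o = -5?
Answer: 576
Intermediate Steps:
N = -2
Q(U) = -2 + U² - 5*U (Q(U) = (U² - 5*U) - 2 = -2 + U² - 5*U)
(-16 + Q(3))² = (-16 + (-2 + 3² - 5*3))² = (-16 + (-2 + 9 - 15))² = (-16 - 8)² = (-24)² = 576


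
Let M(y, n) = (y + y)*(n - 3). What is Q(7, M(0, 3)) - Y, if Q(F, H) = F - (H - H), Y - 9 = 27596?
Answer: -27598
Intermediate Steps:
Y = 27605 (Y = 9 + 27596 = 27605)
M(y, n) = 2*y*(-3 + n) (M(y, n) = (2*y)*(-3 + n) = 2*y*(-3 + n))
Q(F, H) = F (Q(F, H) = F - 1*0 = F + 0 = F)
Q(7, M(0, 3)) - Y = 7 - 1*27605 = 7 - 27605 = -27598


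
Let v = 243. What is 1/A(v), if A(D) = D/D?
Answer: 1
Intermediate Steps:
A(D) = 1
1/A(v) = 1/1 = 1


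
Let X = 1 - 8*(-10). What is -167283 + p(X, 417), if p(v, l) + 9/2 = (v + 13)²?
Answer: -316903/2 ≈ -1.5845e+5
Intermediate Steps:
X = 81 (X = 1 + 80 = 81)
p(v, l) = -9/2 + (13 + v)² (p(v, l) = -9/2 + (v + 13)² = -9/2 + (13 + v)²)
-167283 + p(X, 417) = -167283 + (-9/2 + (13 + 81)²) = -167283 + (-9/2 + 94²) = -167283 + (-9/2 + 8836) = -167283 + 17663/2 = -316903/2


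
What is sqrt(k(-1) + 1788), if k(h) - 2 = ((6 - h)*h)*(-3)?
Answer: sqrt(1811) ≈ 42.556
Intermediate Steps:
k(h) = 2 - 3*h*(6 - h) (k(h) = 2 + ((6 - h)*h)*(-3) = 2 + (h*(6 - h))*(-3) = 2 - 3*h*(6 - h))
sqrt(k(-1) + 1788) = sqrt((2 - 18*(-1) + 3*(-1)**2) + 1788) = sqrt((2 + 18 + 3*1) + 1788) = sqrt((2 + 18 + 3) + 1788) = sqrt(23 + 1788) = sqrt(1811)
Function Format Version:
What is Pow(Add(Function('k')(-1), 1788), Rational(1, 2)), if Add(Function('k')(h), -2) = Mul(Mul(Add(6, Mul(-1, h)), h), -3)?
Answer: Pow(1811, Rational(1, 2)) ≈ 42.556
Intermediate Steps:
Function('k')(h) = Add(2, Mul(-3, h, Add(6, Mul(-1, h)))) (Function('k')(h) = Add(2, Mul(Mul(Add(6, Mul(-1, h)), h), -3)) = Add(2, Mul(Mul(h, Add(6, Mul(-1, h))), -3)) = Add(2, Mul(-3, h, Add(6, Mul(-1, h)))))
Pow(Add(Function('k')(-1), 1788), Rational(1, 2)) = Pow(Add(Add(2, Mul(-18, -1), Mul(3, Pow(-1, 2))), 1788), Rational(1, 2)) = Pow(Add(Add(2, 18, Mul(3, 1)), 1788), Rational(1, 2)) = Pow(Add(Add(2, 18, 3), 1788), Rational(1, 2)) = Pow(Add(23, 1788), Rational(1, 2)) = Pow(1811, Rational(1, 2))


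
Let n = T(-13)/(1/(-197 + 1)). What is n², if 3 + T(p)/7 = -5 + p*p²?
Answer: 9152198067600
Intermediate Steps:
T(p) = -56 + 7*p³ (T(p) = -21 + 7*(-5 + p*p²) = -21 + 7*(-5 + p³) = -21 + (-35 + 7*p³) = -56 + 7*p³)
n = 3025260 (n = (-56 + 7*(-13)³)/(1/(-197 + 1)) = (-56 + 7*(-2197))/(1/(-196)) = (-56 - 15379)/(-1/196) = -15435*(-196) = 3025260)
n² = 3025260² = 9152198067600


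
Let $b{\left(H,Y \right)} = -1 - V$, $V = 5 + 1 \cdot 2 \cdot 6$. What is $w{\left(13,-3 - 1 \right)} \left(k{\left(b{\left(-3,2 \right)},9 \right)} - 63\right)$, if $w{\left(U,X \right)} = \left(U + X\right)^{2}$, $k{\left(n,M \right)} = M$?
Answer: $-4374$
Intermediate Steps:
$V = 17$ ($V = 5 + 2 \cdot 6 = 5 + 12 = 17$)
$b{\left(H,Y \right)} = -18$ ($b{\left(H,Y \right)} = -1 - 17 = -18$)
$w{\left(13,-3 - 1 \right)} \left(k{\left(b{\left(-3,2 \right)},9 \right)} - 63\right) = \left(13 - 4\right)^{2} \left(9 - 63\right) = \left(13 - 4\right)^{2} \left(-54\right) = 9^{2} \left(-54\right) = 81 \left(-54\right) = -4374$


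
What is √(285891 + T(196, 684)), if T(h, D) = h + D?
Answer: √286771 ≈ 535.51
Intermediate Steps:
T(h, D) = D + h
√(285891 + T(196, 684)) = √(285891 + (684 + 196)) = √(285891 + 880) = √286771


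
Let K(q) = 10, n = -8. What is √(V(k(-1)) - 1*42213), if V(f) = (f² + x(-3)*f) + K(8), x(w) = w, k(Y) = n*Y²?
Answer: I*√42115 ≈ 205.22*I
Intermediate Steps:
k(Y) = -8*Y²
V(f) = 10 + f² - 3*f (V(f) = (f² - 3*f) + 10 = 10 + f² - 3*f)
√(V(k(-1)) - 1*42213) = √((10 + (-8*(-1)²)² - (-24)*(-1)²) - 1*42213) = √((10 + (-8*1)² - (-24)) - 42213) = √((10 + (-8)² - 3*(-8)) - 42213) = √((10 + 64 + 24) - 42213) = √(98 - 42213) = √(-42115) = I*√42115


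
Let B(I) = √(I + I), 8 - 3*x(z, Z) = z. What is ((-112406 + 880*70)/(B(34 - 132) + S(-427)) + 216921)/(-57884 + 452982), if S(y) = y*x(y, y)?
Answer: 16970668001719/30910108389842 + 7258*I/15455054194921 ≈ 0.54903 + 4.6962e-10*I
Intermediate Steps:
x(z, Z) = 8/3 - z/3
B(I) = √2*√I (B(I) = √(2*I) = √2*√I)
S(y) = y*(8/3 - y/3)
((-112406 + 880*70)/(B(34 - 132) + S(-427)) + 216921)/(-57884 + 452982) = ((-112406 + 880*70)/(√2*√(34 - 132) + (⅓)*(-427)*(8 - 1*(-427))) + 216921)/(-57884 + 452982) = ((-112406 + 61600)/(√2*√(-98) + (⅓)*(-427)*(8 + 427)) + 216921)/395098 = (-50806/(√2*(7*I*√2) + (⅓)*(-427)*435) + 216921)*(1/395098) = (-50806/(14*I - 61915) + 216921)*(1/395098) = (-50806*(-61915 - 14*I)/3833467421 + 216921)*(1/395098) = (-7258*(-61915 - 14*I)/547638203 + 216921)*(1/395098) = (216921 - 7258*(-61915 - 14*I)/547638203)*(1/395098) = 216921/395098 - 3629*(-61915 - 14*I)/108185379364447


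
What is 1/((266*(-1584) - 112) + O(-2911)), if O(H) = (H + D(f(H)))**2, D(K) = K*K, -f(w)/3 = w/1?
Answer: 1/5815950297793428 ≈ 1.7194e-16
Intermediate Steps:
f(w) = -3*w (f(w) = -3*w/1 = -3*w)
D(K) = K**2
O(H) = (H + 9*H**2)**2 (O(H) = (H + (-3*H)**2)**2 = (H + 9*H**2)**2)
1/((266*(-1584) - 112) + O(-2911)) = 1/((266*(-1584) - 112) + (-2911)**2*(1 + 9*(-2911))**2) = 1/((-421344 - 112) + 8473921*(1 - 26199)**2) = 1/(-421456 + 8473921*(-26198)**2) = 1/(-421456 + 8473921*686335204) = 1/(-421456 + 5815950298214884) = 1/5815950297793428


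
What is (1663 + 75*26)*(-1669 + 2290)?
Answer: 2243673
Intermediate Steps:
(1663 + 75*26)*(-1669 + 2290) = (1663 + 1950)*621 = 3613*621 = 2243673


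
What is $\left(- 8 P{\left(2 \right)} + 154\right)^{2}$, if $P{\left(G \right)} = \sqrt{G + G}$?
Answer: $19044$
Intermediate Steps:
$P{\left(G \right)} = \sqrt{2} \sqrt{G}$ ($P{\left(G \right)} = \sqrt{2 G} = \sqrt{2} \sqrt{G}$)
$\left(- 8 P{\left(2 \right)} + 154\right)^{2} = \left(- 8 \sqrt{2} \sqrt{2} + 154\right)^{2} = \left(\left(-8\right) 2 + 154\right)^{2} = \left(-16 + 154\right)^{2} = 138^{2} = 19044$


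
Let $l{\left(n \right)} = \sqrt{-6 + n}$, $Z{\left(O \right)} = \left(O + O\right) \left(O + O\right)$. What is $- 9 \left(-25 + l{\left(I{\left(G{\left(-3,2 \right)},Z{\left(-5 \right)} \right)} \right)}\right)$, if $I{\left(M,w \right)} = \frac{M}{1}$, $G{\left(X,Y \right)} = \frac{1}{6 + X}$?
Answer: $225 - 3 i \sqrt{51} \approx 225.0 - 21.424 i$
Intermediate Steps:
$Z{\left(O \right)} = 4 O^{2}$ ($Z{\left(O \right)} = 2 O 2 O = 4 O^{2}$)
$I{\left(M,w \right)} = M$ ($I{\left(M,w \right)} = M 1 = M$)
$- 9 \left(-25 + l{\left(I{\left(G{\left(-3,2 \right)},Z{\left(-5 \right)} \right)} \right)}\right) = - 9 \left(-25 + \sqrt{-6 + \frac{1}{6 - 3}}\right) = - 9 \left(-25 + \sqrt{-6 + \frac{1}{3}}\right) = - 9 \left(-25 + \sqrt{- \frac{17}{3}}\right) = - 9 \left(-25 + \frac{i \sqrt{51}}{3}\right) = 225 - 3 i \sqrt{51}$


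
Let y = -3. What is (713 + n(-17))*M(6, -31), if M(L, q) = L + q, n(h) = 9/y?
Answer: -17750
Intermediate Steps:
n(h) = -3 (n(h) = 9/(-3) = 9*(-⅓) = -3)
(713 + n(-17))*M(6, -31) = (713 - 3)*(6 - 31) = 710*(-25) = -17750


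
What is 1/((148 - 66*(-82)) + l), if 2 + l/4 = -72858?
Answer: -1/285880 ≈ -3.4980e-6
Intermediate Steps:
l = -291440 (l = -8 + 4*(-72858) = -8 - 291432 = -291440)
1/((148 - 66*(-82)) + l) = 1/((148 - 66*(-82)) - 291440) = 1/((148 + 5412) - 291440) = 1/(5560 - 291440) = 1/(-285880) = -1/285880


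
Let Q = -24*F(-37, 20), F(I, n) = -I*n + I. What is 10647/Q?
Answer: -3549/5624 ≈ -0.63105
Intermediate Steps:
F(I, n) = I - I*n (F(I, n) = -I*n + I = I - I*n)
Q = -16872 (Q = -(-888)*(1 - 1*20) = -(-888)*(1 - 20) = -(-888)*(-19) = -24*703 = -16872)
10647/Q = 10647/(-16872) = 10647*(-1/16872) = -3549/5624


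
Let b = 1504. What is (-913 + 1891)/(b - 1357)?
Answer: 326/49 ≈ 6.6531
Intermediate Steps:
(-913 + 1891)/(b - 1357) = (-913 + 1891)/(1504 - 1357) = 978/147 = 978*(1/147) = 326/49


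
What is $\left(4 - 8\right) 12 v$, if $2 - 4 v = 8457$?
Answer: $101460$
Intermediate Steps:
$v = - \frac{8455}{4}$ ($v = \frac{1}{2} - \frac{8457}{4} = - \frac{8455}{4} \approx -2113.8$)
$\left(4 - 8\right) 12 v = \left(4 - 8\right) 12 \left(- \frac{8455}{4}\right) = \left(-4\right) 12 \left(- \frac{8455}{4}\right) = \left(-48\right) \left(- \frac{8455}{4}\right) = 101460$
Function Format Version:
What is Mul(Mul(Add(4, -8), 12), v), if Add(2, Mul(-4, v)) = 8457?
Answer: 101460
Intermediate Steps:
v = Rational(-8455, 4) (v = Add(Rational(1, 2), Mul(Rational(-1, 4), 8457)) = Add(Rational(1, 2), Rational(-8457, 4)) = Rational(-8455, 4) ≈ -2113.8)
Mul(Mul(Add(4, -8), 12), v) = Mul(Mul(Add(4, -8), 12), Rational(-8455, 4)) = Mul(Mul(-4, 12), Rational(-8455, 4)) = Mul(-48, Rational(-8455, 4)) = 101460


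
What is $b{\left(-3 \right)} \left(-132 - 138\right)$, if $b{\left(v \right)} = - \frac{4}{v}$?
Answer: $-360$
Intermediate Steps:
$b{\left(-3 \right)} \left(-132 - 138\right) = - \frac{4}{-3} \left(-132 - 138\right) = \left(-4\right) \left(- \frac{1}{3}\right) \left(-270\right) = \frac{4}{3} \left(-270\right) = -360$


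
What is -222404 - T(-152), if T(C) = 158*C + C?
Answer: -198236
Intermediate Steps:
T(C) = 159*C
-222404 - T(-152) = -222404 - 159*(-152) = -222404 - 1*(-24168) = -222404 + 24168 = -198236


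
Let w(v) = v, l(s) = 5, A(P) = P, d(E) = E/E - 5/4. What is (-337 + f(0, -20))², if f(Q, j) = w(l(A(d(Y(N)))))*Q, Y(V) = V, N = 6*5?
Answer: 113569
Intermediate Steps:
N = 30
d(E) = -¼ (d(E) = 1 - 5*¼ = 1 - 5/4 = -¼)
f(Q, j) = 5*Q
(-337 + f(0, -20))² = (-337 + 5*0)² = (-337 + 0)² = (-337)² = 113569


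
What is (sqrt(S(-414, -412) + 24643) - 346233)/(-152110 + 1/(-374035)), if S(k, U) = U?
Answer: 129503260155/56894463851 - 374035*sqrt(24231)/56894463851 ≈ 2.2752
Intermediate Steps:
(sqrt(S(-414, -412) + 24643) - 346233)/(-152110 + 1/(-374035)) = (sqrt(-412 + 24643) - 346233)/(-152110 + 1/(-374035)) = (sqrt(24231) - 346233)/(-152110 - 1/374035) = (-346233 + sqrt(24231))/(-56894463851/374035) = (-346233 + sqrt(24231))*(-374035/56894463851) = 129503260155/56894463851 - 374035*sqrt(24231)/56894463851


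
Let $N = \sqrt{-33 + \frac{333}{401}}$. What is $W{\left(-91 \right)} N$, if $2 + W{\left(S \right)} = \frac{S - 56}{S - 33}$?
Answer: $- \frac{505 i \sqrt{51729}}{24862} \approx - 4.6198 i$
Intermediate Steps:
$W{\left(S \right)} = -2 + \frac{-56 + S}{-33 + S}$ ($W{\left(S \right)} = -2 + \frac{S - 56}{S - 33} = -2 + \frac{-56 + S}{-33 + S}$)
$N = \frac{10 i \sqrt{51729}}{401}$ ($N = \sqrt{-33 + 333 \cdot \frac{1}{401}} = \sqrt{-33 + \frac{333}{401}} = \sqrt{- \frac{12900}{401}} = \frac{10 i \sqrt{51729}}{401} \approx 5.6718 i$)
$W{\left(-91 \right)} N = \frac{10 - -91}{-33 - 91} \frac{10 i \sqrt{51729}}{401} = \frac{10 + 91}{-124} \frac{10 i \sqrt{51729}}{401} = \left(- \frac{1}{124}\right) 101 \frac{10 i \sqrt{51729}}{401} = - \frac{101 \frac{10 i \sqrt{51729}}{401}}{124} = - \frac{505 i \sqrt{51729}}{24862}$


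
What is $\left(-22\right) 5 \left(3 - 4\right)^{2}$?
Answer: $-110$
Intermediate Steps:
$\left(-22\right) 5 \left(3 - 4\right)^{2} = - 110 \left(-1\right)^{2} = \left(-110\right) 1 = -110$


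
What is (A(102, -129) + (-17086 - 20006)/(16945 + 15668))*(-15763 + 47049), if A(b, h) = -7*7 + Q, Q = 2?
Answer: -16371995086/10871 ≈ -1.5060e+6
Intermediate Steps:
A(b, h) = -47 (A(b, h) = -7*7 + 2 = -49 + 2 = -47)
(A(102, -129) + (-17086 - 20006)/(16945 + 15668))*(-15763 + 47049) = (-47 + (-17086 - 20006)/(16945 + 15668))*(-15763 + 47049) = (-47 - 37092/32613)*31286 = (-47 - 37092*1/32613)*31286 = (-47 - 12364/10871)*31286 = -523301/10871*31286 = -16371995086/10871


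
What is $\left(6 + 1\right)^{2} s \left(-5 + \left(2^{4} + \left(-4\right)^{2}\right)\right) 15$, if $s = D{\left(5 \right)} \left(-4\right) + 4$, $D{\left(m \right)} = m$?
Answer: $-317520$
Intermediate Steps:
$s = -16$ ($s = 5 \left(-4\right) + 4 = -20 + 4 = -16$)
$\left(6 + 1\right)^{2} s \left(-5 + \left(2^{4} + \left(-4\right)^{2}\right)\right) 15 = \left(6 + 1\right)^{2} \left(- 16 \left(-5 + \left(2^{4} + \left(-4\right)^{2}\right)\right)\right) 15 = 7^{2} \left(- 16 \left(-5 + \left(16 + 16\right)\right)\right) 15 = 49 \left(- 16 \left(-5 + 32\right)\right) 15 = 49 \left(\left(-16\right) 27\right) 15 = 49 \left(-432\right) 15 = \left(-21168\right) 15 = -317520$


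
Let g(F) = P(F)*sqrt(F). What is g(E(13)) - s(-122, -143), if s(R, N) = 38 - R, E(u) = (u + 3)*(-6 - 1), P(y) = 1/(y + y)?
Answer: -160 - I*sqrt(7)/56 ≈ -160.0 - 0.047246*I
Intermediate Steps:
P(y) = 1/(2*y)
E(u) = -21 - 7*u (E(u) = (3 + u)*(-7) = -21 - 7*u)
g(F) = 1/(2*sqrt(F)) (g(F) = (1/(2*F))*sqrt(F) = 1/(2*sqrt(F)))
g(E(13)) - s(-122, -143) = 1/(2*sqrt(-21 - 7*13)) - (38 - 1*(-122)) = 1/(2*sqrt(-21 - 91)) - (38 + 122) = 1/(2*sqrt(-112)) - 1*160 = (-I*sqrt(7)/28)/2 - 160 = -I*sqrt(7)/56 - 160 = -160 - I*sqrt(7)/56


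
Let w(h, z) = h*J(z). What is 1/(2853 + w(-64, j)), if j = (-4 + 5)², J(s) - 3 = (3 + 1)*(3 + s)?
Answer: 1/1637 ≈ 0.00061087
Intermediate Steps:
J(s) = 15 + 4*s (J(s) = 3 + (3 + 1)*(3 + s) = 3 + 4*(3 + s) = 3 + (12 + 4*s) = 15 + 4*s)
j = 1 (j = 1² = 1)
w(h, z) = h*(15 + 4*z)
1/(2853 + w(-64, j)) = 1/(2853 - 64*(15 + 4*1)) = 1/(2853 - 64*(15 + 4)) = 1/(2853 - 64*19) = 1/(2853 - 1216) = 1/1637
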